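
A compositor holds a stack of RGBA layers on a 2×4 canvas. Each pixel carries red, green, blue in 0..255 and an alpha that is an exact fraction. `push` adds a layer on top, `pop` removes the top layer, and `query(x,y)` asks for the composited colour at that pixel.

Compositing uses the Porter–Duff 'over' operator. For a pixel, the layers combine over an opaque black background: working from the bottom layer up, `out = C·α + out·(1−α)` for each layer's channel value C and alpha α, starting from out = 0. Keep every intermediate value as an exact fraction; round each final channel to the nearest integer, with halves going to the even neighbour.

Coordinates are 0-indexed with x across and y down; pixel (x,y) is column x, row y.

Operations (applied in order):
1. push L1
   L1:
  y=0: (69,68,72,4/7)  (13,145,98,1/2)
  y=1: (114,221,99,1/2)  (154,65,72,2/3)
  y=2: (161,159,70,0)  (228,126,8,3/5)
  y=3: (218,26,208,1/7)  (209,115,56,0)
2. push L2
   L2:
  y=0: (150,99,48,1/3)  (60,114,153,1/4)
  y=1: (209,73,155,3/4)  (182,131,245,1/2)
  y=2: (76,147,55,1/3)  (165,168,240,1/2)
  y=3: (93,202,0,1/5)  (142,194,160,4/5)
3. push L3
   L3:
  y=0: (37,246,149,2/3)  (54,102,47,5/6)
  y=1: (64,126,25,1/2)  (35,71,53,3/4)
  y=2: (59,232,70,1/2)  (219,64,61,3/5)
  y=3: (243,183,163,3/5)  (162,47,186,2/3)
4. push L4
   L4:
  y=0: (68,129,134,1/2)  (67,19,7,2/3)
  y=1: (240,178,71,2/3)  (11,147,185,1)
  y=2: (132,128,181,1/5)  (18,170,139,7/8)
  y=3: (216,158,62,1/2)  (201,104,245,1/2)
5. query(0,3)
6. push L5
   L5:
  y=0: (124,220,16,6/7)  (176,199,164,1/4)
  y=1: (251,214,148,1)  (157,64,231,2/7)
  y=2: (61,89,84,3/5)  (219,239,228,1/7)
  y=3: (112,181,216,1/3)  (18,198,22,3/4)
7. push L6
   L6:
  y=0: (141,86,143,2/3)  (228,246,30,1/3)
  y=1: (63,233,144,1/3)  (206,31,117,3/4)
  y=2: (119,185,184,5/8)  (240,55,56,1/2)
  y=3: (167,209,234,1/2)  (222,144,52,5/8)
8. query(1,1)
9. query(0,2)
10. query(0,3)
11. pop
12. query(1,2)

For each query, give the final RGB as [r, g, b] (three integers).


at x=0,y=3 over L1,L2,L3,L4:
after L1 α=1/7: [218/7, 26/7, 208/7]
after L2 α=1/5: [1523/35, 1518/35, 832/35]
after L3 α=3/5: [28561/175, 22251/175, 18779/175]
after L4 α=1/2: [66361/350, 49901/350, 29629/350]
= [190, 143, 85]

at x=1,y=1 over L1,L2,L3,L4,L5,L6:
+L1 (α=2/3) → [308/3, 130/3, 48]
+L2 (α=1/2) → [427/3, 523/6, 293/2]
+L3 (α=3/4) → [371/6, 1801/24, 611/8]
+L4 (α=1) → [11, 147, 185]
+L5 (α=2/7) → [369/7, 863/7, 1387/7]
+L6 (α=3/4) → [4695/28, 757/14, 961/7]
rounded: [168, 54, 137]

query (0,2) [L1,L2,L3,L4,L5,L6] — begin 0,0,0
+L1 (α=0) → [0, 0, 0]
+L2 (α=1/3) → [76/3, 49, 55/3]
+L3 (α=1/2) → [253/6, 281/2, 265/6]
+L4 (α=1/5) → [902/15, 138, 1073/15]
+L5 (α=3/5) → [4549/75, 543/5, 5926/75]
+L6 (α=5/8) → [2428/25, 3127/20, 14463/100]
→ [97, 156, 145]

(0,3) stack=L1,L2,L3,L4,L5,L6; from [0,0,0]:
+L1 (α=1/7) → [218/7, 26/7, 208/7]
+L2 (α=1/5) → [1523/35, 1518/35, 832/35]
+L3 (α=3/5) → [28561/175, 22251/175, 18779/175]
+L4 (α=1/2) → [66361/350, 49901/350, 29629/350]
+L5 (α=1/3) → [85961/525, 27192/175, 67429/525]
+L6 (α=1/2) → [86818/525, 63767/350, 190279/1050]
→ [165, 182, 181]

(1,2) stack=L1,L2,L3,L4,L5; from [0,0,0]:
after L1 α=3/5: [684/5, 378/5, 24/5]
after L2 α=1/2: [1509/10, 609/5, 612/5]
after L3 α=3/5: [4794/25, 2178/25, 2139/25]
after L4 α=7/8: [993/25, 3991/25, 3308/25]
after L5 α=1/7: [11433/175, 29921/175, 25548/175]
→ [65, 171, 146]


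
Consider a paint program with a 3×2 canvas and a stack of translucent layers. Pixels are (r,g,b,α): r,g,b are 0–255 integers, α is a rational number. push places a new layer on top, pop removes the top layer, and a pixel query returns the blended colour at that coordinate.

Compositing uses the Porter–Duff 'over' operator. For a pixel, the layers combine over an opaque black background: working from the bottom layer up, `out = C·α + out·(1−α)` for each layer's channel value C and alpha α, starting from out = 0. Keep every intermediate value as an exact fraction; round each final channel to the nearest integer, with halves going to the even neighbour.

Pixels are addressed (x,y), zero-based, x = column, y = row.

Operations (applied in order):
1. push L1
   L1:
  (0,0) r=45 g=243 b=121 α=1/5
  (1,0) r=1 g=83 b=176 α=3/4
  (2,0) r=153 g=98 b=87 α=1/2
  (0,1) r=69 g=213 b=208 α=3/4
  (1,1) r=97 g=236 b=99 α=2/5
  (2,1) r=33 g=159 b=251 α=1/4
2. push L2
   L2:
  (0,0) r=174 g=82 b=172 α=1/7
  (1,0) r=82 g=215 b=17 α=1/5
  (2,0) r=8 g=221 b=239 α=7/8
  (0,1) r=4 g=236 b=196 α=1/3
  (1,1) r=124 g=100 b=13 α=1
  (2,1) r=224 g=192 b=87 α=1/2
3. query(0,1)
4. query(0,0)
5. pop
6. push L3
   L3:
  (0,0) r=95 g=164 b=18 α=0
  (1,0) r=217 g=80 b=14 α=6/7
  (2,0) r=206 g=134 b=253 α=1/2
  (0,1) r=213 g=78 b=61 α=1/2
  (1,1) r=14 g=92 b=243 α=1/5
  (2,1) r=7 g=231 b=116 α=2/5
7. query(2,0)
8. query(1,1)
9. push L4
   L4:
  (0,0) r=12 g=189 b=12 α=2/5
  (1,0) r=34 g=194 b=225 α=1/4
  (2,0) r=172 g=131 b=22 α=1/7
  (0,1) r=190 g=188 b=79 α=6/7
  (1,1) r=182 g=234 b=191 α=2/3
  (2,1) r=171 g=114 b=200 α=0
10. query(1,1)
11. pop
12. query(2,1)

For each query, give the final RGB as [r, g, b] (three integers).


query (0,1) [L1,L2] — begin 0,0,0
L1 α=3/4: [207/4, 639/4, 156]
L2 α=1/3: [215/6, 1111/6, 508/3]
= [36, 185, 169]

at x=0,y=0 over L1,L2:
+L1 (α=1/5) → [9, 243/5, 121/5]
+L2 (α=1/7) → [228/7, 1868/35, 1586/35]
rounded: [33, 53, 45]

(2,0) stack=L1,L3; from [0,0,0]:
+L1 (α=1/2) → [153/2, 49, 87/2]
+L3 (α=1/2) → [565/4, 183/2, 593/4]
→ [141, 92, 148]

(1,1) stack=L1,L3; from [0,0,0]:
L1 α=2/5: [194/5, 472/5, 198/5]
L3 α=1/5: [846/25, 2348/25, 2007/25]
rounded: [34, 94, 80]

at x=1,y=1 over L1,L3,L4:
after L1 α=2/5: [194/5, 472/5, 198/5]
after L3 α=1/5: [846/25, 2348/25, 2007/25]
after L4 α=2/3: [9946/75, 14048/75, 11557/75]
→ [133, 187, 154]

query (2,1) [L1,L3] — begin 0,0,0
L1 α=1/4: [33/4, 159/4, 251/4]
L3 α=2/5: [31/4, 465/4, 1681/20]
→ [8, 116, 84]


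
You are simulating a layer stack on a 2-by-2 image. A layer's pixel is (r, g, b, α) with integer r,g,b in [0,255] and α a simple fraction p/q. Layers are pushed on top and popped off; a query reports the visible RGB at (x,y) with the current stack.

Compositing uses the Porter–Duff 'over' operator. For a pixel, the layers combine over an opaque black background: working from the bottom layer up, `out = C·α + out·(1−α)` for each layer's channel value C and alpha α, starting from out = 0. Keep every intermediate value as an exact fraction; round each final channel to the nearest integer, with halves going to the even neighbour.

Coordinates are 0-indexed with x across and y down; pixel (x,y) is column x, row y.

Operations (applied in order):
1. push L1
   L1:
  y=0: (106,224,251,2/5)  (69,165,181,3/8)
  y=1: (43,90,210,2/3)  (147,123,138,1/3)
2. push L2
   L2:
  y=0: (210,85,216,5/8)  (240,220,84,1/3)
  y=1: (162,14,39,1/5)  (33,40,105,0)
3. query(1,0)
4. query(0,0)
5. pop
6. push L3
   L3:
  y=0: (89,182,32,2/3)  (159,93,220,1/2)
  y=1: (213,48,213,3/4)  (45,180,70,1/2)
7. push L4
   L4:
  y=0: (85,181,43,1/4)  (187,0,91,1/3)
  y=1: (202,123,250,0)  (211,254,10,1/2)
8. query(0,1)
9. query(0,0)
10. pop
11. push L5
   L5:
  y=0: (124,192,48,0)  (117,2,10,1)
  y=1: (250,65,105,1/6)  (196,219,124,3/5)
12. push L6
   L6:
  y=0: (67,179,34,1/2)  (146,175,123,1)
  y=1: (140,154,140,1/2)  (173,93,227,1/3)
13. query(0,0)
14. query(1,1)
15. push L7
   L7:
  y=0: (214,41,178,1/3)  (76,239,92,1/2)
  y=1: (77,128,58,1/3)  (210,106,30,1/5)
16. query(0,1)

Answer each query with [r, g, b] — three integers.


(1,0) stack=L1,L2; from [0,0,0]:
L1 α=3/8: [207/8, 495/8, 543/8]
L2 α=1/3: [389/4, 1375/12, 293/4]
→ [97, 115, 73]

query (0,0) [L1,L2] — begin 0,0,0
L1 α=2/5: [212/5, 448/5, 502/5]
L2 α=5/8: [2943/20, 3469/40, 3453/20]
= [147, 87, 173]

(0,1) stack=L1,L3,L4; from [0,0,0]:
after L1 α=2/3: [86/3, 60, 140]
after L3 α=3/4: [2003/12, 51, 779/4]
after L4 α=0: [2003/12, 51, 779/4]
rounded: [167, 51, 195]

at x=0,y=0 over L1,L3,L4:
+L1 (α=2/5) → [212/5, 448/5, 502/5]
+L3 (α=2/3) → [1102/15, 756/5, 274/5]
+L4 (α=1/4) → [1527/20, 3173/20, 1037/20]
→ [76, 159, 52]

(0,0) stack=L1,L3,L5,L6; from [0,0,0]:
L1 α=2/5: [212/5, 448/5, 502/5]
L3 α=2/3: [1102/15, 756/5, 274/5]
L5 α=0: [1102/15, 756/5, 274/5]
L6 α=1/2: [2107/30, 1651/10, 222/5]
→ [70, 165, 44]

(1,1) stack=L1,L3,L5,L6; from [0,0,0]:
+L1 (α=1/3) → [49, 41, 46]
+L3 (α=1/2) → [47, 221/2, 58]
+L5 (α=3/5) → [682/5, 878/5, 488/5]
+L6 (α=1/3) → [743/5, 2221/15, 2111/15]
rounded: [149, 148, 141]

(0,1) stack=L1,L3,L5,L6,L7; from [0,0,0]:
after L1 α=2/3: [86/3, 60, 140]
after L3 α=3/4: [2003/12, 51, 779/4]
after L5 α=1/6: [13015/72, 160/3, 4315/24]
after L6 α=1/2: [23095/144, 311/3, 7675/48]
after L7 α=1/3: [28639/216, 1006/9, 9067/72]
rounded: [133, 112, 126]


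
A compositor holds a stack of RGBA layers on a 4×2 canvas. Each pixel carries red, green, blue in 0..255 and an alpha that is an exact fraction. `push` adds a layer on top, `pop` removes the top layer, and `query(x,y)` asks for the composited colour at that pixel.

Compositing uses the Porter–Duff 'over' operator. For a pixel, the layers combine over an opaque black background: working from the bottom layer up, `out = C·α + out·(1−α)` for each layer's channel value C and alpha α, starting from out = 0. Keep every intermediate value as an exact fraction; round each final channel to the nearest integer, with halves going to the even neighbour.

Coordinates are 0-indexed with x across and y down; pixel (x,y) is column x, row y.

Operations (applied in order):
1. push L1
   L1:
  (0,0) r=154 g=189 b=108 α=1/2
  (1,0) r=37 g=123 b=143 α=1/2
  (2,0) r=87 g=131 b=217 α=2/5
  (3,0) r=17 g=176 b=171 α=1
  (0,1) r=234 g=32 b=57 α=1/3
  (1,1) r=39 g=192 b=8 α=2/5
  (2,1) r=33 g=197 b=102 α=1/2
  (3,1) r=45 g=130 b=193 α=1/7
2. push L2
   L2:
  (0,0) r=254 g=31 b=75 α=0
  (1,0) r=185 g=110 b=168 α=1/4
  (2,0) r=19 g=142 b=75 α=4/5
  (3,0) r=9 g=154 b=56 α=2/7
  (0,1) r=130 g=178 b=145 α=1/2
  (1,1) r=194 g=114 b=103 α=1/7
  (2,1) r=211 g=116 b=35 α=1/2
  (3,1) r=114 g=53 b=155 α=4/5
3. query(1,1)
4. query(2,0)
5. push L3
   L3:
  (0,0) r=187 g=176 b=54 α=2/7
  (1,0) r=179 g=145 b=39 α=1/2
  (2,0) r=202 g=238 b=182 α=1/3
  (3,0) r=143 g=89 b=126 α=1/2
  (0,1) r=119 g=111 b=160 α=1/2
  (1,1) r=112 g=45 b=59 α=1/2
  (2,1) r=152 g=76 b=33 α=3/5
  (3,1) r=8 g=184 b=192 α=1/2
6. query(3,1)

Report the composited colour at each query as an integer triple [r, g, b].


(1,1) stack=L1,L2; from [0,0,0]:
after L1 α=2/5: [78/5, 384/5, 16/5]
after L2 α=1/7: [1438/35, 2874/35, 611/35]
→ [41, 82, 17]

(2,0) stack=L1,L2; from [0,0,0]:
L1 α=2/5: [174/5, 262/5, 434/5]
L2 α=4/5: [554/25, 3102/25, 1934/25]
→ [22, 124, 77]

(3,1) stack=L1,L2,L3; from [0,0,0]:
L1 α=1/7: [45/7, 130/7, 193/7]
L2 α=4/5: [3237/35, 1614/35, 4533/35]
L3 α=1/2: [3517/70, 4027/35, 11253/70]
→ [50, 115, 161]


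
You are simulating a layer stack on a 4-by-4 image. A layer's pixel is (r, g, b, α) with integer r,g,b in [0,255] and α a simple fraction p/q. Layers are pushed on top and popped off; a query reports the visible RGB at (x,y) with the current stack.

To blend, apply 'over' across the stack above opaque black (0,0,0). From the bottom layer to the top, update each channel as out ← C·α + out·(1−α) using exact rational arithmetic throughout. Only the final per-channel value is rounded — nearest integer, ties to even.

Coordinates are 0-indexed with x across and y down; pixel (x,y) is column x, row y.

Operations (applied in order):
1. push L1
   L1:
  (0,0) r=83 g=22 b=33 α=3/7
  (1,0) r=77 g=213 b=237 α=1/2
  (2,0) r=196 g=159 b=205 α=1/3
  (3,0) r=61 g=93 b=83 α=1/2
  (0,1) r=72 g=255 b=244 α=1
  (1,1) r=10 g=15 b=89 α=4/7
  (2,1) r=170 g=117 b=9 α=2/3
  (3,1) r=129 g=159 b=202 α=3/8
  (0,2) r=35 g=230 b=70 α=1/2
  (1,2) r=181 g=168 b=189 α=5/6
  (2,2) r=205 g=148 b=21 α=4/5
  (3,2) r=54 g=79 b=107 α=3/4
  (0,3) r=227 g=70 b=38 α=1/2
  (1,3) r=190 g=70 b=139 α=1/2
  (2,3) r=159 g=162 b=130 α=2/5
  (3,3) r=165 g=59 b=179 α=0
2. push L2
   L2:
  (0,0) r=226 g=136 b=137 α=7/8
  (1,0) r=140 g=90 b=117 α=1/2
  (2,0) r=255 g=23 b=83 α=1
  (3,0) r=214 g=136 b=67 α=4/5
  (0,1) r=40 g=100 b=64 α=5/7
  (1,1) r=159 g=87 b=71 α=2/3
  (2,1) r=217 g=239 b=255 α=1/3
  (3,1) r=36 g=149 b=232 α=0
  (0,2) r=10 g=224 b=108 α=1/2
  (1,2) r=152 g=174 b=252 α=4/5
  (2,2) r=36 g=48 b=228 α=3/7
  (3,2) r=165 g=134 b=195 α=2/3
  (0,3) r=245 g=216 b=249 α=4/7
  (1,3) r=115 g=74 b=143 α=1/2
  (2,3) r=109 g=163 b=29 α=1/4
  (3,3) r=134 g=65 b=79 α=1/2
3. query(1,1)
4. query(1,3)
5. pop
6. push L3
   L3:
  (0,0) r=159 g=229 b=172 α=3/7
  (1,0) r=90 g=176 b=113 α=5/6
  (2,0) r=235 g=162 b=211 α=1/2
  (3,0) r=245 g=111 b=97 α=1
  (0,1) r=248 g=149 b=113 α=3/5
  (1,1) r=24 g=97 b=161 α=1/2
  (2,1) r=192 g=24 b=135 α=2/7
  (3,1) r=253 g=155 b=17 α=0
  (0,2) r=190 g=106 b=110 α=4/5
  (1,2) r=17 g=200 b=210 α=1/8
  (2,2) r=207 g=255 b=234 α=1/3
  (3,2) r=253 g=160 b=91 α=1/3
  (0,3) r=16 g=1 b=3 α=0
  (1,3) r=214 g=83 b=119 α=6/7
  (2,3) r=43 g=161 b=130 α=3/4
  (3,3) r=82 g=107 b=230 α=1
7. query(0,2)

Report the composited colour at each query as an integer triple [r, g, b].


(1,1) stack=L1,L2; from [0,0,0]:
+L1 (α=4/7) → [40/7, 60/7, 356/7]
+L2 (α=2/3) → [2266/21, 426/7, 450/7]
rounded: [108, 61, 64]

(1,3) stack=L1,L2; from [0,0,0]:
+L1 (α=1/2) → [95, 35, 139/2]
+L2 (α=1/2) → [105, 109/2, 425/4]
= [105, 54, 106]

query (0,2) [L1,L3] — begin 0,0,0
after L1 α=1/2: [35/2, 115, 35]
after L3 α=4/5: [311/2, 539/5, 95]
rounded: [156, 108, 95]


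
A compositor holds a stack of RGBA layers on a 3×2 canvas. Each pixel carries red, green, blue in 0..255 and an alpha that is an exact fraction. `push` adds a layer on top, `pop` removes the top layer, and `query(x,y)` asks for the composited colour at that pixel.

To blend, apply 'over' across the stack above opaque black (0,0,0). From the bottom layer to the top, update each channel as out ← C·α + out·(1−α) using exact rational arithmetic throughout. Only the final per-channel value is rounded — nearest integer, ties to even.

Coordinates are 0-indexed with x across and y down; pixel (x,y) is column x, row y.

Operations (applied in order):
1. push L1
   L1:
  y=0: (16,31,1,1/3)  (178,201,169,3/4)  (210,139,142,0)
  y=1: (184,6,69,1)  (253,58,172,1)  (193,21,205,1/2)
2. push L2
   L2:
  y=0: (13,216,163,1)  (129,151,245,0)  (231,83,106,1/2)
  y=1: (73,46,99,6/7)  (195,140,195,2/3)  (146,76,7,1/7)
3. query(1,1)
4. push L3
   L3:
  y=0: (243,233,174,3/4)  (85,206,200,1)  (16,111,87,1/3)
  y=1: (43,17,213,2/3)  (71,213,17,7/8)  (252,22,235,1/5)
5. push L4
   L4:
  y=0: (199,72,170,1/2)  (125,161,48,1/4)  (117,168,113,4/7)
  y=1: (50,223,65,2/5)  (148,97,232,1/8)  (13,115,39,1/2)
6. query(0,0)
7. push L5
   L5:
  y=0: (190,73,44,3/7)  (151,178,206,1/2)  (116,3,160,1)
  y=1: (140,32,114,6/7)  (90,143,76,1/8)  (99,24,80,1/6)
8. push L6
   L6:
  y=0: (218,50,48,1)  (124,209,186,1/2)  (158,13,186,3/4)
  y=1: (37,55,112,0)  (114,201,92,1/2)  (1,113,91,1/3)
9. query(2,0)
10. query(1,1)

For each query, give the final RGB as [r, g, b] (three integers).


query (1,1) [L1,L2] — begin 0,0,0
after L1 α=1: [253, 58, 172]
after L2 α=2/3: [643/3, 338/3, 562/3]
rounded: [214, 113, 187]

at x=0,y=0 over L1,L2,L3,L4:
L1 α=1/3: [16/3, 31/3, 1/3]
L2 α=1: [13, 216, 163]
L3 α=3/4: [371/2, 915/4, 685/4]
L4 α=1/2: [769/4, 1203/8, 1365/8]
→ [192, 150, 171]

query (2,0) [L1,L2,L3,L4,L5,L6] — begin 0,0,0
+L1 (α=0) → [0, 0, 0]
+L2 (α=1/2) → [231/2, 83/2, 53]
+L3 (α=1/3) → [247/3, 194/3, 193/3]
+L4 (α=4/7) → [715/7, 866/7, 645/7]
+L5 (α=1) → [116, 3, 160]
+L6 (α=3/4) → [295/2, 21/2, 359/2]
= [148, 10, 180]

query (1,1) [L1,L2,L3,L4,L5,L6] — begin 0,0,0
+L1 (α=1) → [253, 58, 172]
+L2 (α=2/3) → [643/3, 338/3, 562/3]
+L3 (α=7/8) → [1067/12, 4811/24, 919/24]
+L4 (α=1/8) → [9245/96, 36005/192, 12001/192]
+L5 (α=1/8) → [73355/768, 279491/1536, 98599/1536]
+L6 (α=1/2) → [160907/1536, 588227/3072, 239911/3072]
rounded: [105, 191, 78]


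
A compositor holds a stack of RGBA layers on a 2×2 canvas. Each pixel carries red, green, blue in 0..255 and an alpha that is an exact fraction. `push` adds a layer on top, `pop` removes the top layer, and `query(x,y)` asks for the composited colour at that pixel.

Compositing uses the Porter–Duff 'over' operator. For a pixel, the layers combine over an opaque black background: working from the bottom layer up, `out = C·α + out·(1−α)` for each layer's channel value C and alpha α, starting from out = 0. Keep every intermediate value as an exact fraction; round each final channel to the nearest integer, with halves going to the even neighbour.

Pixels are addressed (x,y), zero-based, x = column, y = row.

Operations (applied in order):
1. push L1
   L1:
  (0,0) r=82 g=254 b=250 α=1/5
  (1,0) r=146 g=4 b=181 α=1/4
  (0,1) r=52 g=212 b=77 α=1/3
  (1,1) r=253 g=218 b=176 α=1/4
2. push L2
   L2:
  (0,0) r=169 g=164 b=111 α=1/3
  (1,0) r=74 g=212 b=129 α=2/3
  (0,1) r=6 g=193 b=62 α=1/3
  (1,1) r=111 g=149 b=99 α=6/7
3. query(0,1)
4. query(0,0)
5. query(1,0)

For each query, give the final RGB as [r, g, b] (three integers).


at x=0,y=1 over L1,L2:
after L1 α=1/3: [52/3, 212/3, 77/3]
after L2 α=1/3: [122/9, 1003/9, 340/9]
rounded: [14, 111, 38]

query (0,0) [L1,L2] — begin 0,0,0
+L1 (α=1/5) → [82/5, 254/5, 50]
+L2 (α=1/3) → [1009/15, 1328/15, 211/3]
= [67, 89, 70]

at x=1,y=0 over L1,L2:
after L1 α=1/4: [73/2, 1, 181/4]
after L2 α=2/3: [123/2, 425/3, 1213/12]
rounded: [62, 142, 101]


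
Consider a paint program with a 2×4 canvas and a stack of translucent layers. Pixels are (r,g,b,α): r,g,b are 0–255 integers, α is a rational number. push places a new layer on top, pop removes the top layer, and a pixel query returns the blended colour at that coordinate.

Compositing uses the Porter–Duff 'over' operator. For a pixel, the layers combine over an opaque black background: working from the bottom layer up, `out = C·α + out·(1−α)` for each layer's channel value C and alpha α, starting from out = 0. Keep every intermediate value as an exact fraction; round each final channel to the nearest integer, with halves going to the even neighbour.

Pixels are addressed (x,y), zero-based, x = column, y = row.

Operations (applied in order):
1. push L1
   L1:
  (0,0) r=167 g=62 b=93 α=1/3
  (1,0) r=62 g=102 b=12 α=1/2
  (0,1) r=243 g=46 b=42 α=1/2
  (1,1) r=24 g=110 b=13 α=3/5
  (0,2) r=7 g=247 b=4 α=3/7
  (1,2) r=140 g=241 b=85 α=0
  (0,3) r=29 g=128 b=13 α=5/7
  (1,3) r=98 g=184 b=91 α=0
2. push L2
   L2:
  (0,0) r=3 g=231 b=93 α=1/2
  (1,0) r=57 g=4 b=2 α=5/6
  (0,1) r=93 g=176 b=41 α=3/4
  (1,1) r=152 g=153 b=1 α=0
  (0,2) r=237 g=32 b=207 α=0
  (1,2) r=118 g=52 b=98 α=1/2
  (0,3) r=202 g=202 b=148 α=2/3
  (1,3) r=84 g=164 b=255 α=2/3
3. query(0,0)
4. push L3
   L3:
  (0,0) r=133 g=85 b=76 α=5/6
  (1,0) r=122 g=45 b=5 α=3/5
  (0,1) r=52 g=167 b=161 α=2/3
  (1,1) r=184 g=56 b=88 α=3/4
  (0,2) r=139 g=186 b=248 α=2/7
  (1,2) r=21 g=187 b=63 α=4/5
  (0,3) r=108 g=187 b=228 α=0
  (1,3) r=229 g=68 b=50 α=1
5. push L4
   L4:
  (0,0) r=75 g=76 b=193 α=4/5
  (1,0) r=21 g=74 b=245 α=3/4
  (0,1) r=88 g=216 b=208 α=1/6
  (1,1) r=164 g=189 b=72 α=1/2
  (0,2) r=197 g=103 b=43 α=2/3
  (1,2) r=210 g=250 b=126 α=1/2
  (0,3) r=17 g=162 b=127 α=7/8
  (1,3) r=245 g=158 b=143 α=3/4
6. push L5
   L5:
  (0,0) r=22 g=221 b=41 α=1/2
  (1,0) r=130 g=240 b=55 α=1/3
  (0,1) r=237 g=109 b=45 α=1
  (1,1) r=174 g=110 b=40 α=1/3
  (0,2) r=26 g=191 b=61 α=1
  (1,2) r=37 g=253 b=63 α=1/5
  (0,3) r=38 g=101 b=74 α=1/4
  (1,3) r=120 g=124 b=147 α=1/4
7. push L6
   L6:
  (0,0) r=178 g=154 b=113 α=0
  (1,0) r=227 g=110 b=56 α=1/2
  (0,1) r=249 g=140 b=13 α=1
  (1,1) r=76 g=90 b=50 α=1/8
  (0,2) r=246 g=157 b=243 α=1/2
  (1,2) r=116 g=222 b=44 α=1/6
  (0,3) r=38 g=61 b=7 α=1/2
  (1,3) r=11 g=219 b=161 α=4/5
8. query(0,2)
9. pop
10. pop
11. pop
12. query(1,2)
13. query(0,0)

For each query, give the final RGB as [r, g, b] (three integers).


at x=0,y=0 over L1,L2:
+L1 (α=1/3) → [167/3, 62/3, 31]
+L2 (α=1/2) → [88/3, 755/6, 62]
= [29, 126, 62]

(0,2) stack=L1,L2,L3,L4,L5,L6; from [0,0,0]:
after L1 α=3/7: [3, 741/7, 12/7]
after L2 α=0: [3, 741/7, 12/7]
after L3 α=2/7: [293/7, 6309/49, 3532/49]
after L4 α=2/3: [1017/7, 16403/147, 2582/49]
after L5 α=1: [26, 191, 61]
after L6 α=1/2: [136, 174, 152]
rounded: [136, 174, 152]

query (1,2) [L1,L2,L3] — begin 0,0,0
+L1 (α=0) → [0, 0, 0]
+L2 (α=1/2) → [59, 26, 49]
+L3 (α=4/5) → [143/5, 774/5, 301/5]
= [29, 155, 60]

at x=0,y=0 over L1,L2,L3:
+L1 (α=1/3) → [167/3, 62/3, 31]
+L2 (α=1/2) → [88/3, 755/6, 62]
+L3 (α=5/6) → [2083/18, 3305/36, 221/3]
= [116, 92, 74]


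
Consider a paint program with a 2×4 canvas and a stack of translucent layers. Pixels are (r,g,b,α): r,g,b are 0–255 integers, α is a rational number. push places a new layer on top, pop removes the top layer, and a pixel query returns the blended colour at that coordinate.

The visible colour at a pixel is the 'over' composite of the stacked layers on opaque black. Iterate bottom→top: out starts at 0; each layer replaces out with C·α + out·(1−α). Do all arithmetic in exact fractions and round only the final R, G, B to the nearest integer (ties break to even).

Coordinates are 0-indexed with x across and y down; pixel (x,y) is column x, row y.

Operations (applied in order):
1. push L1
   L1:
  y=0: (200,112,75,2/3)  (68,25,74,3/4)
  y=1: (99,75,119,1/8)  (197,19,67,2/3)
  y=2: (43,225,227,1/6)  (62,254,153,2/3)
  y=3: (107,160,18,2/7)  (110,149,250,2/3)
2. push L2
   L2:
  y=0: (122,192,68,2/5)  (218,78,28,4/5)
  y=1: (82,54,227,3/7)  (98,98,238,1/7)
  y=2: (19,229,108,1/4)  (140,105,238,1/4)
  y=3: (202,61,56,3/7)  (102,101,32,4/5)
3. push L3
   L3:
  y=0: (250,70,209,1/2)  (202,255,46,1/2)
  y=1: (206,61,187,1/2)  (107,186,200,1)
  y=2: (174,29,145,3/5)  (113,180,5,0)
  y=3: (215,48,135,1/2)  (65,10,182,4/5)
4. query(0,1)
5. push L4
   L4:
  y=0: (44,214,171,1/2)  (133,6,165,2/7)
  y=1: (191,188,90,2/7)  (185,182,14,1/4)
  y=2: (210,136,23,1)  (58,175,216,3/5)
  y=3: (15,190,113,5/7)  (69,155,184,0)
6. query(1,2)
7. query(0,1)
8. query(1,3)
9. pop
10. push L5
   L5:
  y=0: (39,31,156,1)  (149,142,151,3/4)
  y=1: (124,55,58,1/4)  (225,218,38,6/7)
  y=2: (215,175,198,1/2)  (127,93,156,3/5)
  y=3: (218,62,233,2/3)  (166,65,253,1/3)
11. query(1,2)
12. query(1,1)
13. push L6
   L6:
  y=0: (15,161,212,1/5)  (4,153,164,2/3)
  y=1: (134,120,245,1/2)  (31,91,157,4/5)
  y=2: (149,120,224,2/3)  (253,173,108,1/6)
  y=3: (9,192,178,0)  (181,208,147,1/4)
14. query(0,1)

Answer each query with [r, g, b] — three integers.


at x=0,y=1 over L1,L2,L3:
+L1 (α=1/8) → [99/8, 75/8, 119/8]
+L2 (α=3/7) → [591/14, 57/2, 1481/14]
+L3 (α=1/2) → [3475/28, 179/4, 4099/28]
→ [124, 45, 146]

(1,2) stack=L1,L2,L3,L4; from [0,0,0]:
+L1 (α=2/3) → [124/3, 508/3, 102]
+L2 (α=1/4) → [66, 613/4, 136]
+L3 (α=0) → [66, 613/4, 136]
+L4 (α=3/5) → [306/5, 1663/10, 184]
→ [61, 166, 184]

query (0,1) [L1,L2,L3,L4] — begin 0,0,0
L1 α=1/8: [99/8, 75/8, 119/8]
L2 α=3/7: [591/14, 57/2, 1481/14]
L3 α=1/2: [3475/28, 179/4, 4099/28]
L4 α=2/7: [28071/196, 2399/28, 25535/196]
rounded: [143, 86, 130]

query (1,3) [L1,L2,L3,L4] — begin 0,0,0
after L1 α=2/3: [220/3, 298/3, 500/3]
after L2 α=4/5: [1444/15, 302/3, 884/15]
after L3 α=4/5: [5344/75, 422/15, 11804/75]
after L4 α=0: [5344/75, 422/15, 11804/75]
→ [71, 28, 157]

query (1,2) [L1,L2,L3,L5] — begin 0,0,0
L1 α=2/3: [124/3, 508/3, 102]
L2 α=1/4: [66, 613/4, 136]
L3 α=0: [66, 613/4, 136]
L5 α=3/5: [513/5, 1171/10, 148]
rounded: [103, 117, 148]

at x=1,y=1 over L1,L2,L3,L5:
after L1 α=2/3: [394/3, 38/3, 134/3]
after L2 α=1/7: [886/7, 174/7, 506/7]
after L3 α=1: [107, 186, 200]
after L5 α=6/7: [1457/7, 1494/7, 428/7]
→ [208, 213, 61]

(0,1) stack=L1,L2,L3,L5,L6; from [0,0,0]:
L1 α=1/8: [99/8, 75/8, 119/8]
L2 α=3/7: [591/14, 57/2, 1481/14]
L3 α=1/2: [3475/28, 179/4, 4099/28]
L5 α=1/4: [13897/112, 757/16, 13921/112]
L6 α=1/2: [28905/224, 2677/32, 41361/224]
→ [129, 84, 185]


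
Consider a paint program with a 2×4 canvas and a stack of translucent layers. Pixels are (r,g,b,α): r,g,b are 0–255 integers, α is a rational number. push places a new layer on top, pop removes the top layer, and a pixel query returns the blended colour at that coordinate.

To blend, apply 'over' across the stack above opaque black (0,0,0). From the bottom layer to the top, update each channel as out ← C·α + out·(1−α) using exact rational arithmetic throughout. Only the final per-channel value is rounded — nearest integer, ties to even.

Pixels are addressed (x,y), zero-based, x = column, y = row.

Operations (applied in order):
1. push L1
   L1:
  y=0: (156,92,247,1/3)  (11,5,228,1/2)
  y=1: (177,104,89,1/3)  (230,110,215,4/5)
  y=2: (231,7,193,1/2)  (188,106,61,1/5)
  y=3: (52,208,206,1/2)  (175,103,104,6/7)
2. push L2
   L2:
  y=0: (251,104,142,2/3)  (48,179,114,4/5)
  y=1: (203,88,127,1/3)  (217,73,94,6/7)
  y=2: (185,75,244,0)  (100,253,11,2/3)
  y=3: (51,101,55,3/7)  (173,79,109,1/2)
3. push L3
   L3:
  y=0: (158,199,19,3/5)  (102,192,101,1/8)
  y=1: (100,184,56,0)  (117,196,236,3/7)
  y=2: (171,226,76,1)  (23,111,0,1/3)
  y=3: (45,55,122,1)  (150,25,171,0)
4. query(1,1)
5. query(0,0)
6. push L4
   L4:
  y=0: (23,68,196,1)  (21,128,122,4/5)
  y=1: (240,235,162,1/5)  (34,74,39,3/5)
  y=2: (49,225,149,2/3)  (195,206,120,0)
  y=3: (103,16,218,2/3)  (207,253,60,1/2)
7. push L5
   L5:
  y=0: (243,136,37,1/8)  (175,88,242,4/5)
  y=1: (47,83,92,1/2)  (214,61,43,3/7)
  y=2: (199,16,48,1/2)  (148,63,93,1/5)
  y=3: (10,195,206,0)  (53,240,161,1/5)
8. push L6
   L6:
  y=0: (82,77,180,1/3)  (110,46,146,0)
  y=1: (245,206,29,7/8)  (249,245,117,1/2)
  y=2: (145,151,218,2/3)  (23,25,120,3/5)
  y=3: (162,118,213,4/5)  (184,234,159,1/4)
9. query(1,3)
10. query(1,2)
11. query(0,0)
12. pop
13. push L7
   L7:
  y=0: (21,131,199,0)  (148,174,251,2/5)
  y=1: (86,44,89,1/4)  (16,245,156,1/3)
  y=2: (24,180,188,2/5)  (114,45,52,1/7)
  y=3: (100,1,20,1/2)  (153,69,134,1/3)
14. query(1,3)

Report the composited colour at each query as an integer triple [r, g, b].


(1,1) stack=L1,L2,L3; from [0,0,0]:
after L1 α=4/5: [184, 88, 172]
after L2 α=6/7: [1486/7, 526/7, 736/7]
after L3 α=3/7: [8401/49, 6220/49, 7900/49]
→ [171, 127, 161]

(0,0) stack=L1,L2,L3; from [0,0,0]:
+L1 (α=1/3) → [52, 92/3, 247/3]
+L2 (α=2/3) → [554/3, 716/9, 1099/9]
+L3 (α=3/5) → [506/3, 1361/9, 2711/45]
rounded: [169, 151, 60]

query (1,3) [L1,L2,L3,L4,L5,L6] — begin 0,0,0
L1 α=6/7: [150, 618/7, 624/7]
L2 α=1/2: [323/2, 1171/14, 1387/14]
L3 α=0: [323/2, 1171/14, 1387/14]
L4 α=1/2: [737/4, 4713/28, 2227/28]
L5 α=1/5: [158, 6393/35, 3354/35]
L6 α=1/4: [329/2, 27369/140, 15627/140]
→ [164, 195, 112]

query (1,2) [L1,L2,L3,L4,L5,L6] — begin 0,0,0
L1 α=1/5: [188/5, 106/5, 61/5]
L2 α=2/3: [396/5, 2636/15, 57/5]
L3 α=1/3: [907/15, 6937/45, 38/5]
L4 α=0: [907/15, 6937/45, 38/5]
L5 α=1/5: [5848/75, 30583/225, 617/25]
L6 α=3/5: [16871/375, 78041/1125, 10234/125]
rounded: [45, 69, 82]

(0,0) stack=L1,L2,L3,L4,L5,L6; from [0,0,0]:
L1 α=1/3: [52, 92/3, 247/3]
L2 α=2/3: [554/3, 716/9, 1099/9]
L3 α=3/5: [506/3, 1361/9, 2711/45]
L4 α=1: [23, 68, 196]
L5 α=1/8: [101/2, 153/2, 1409/8]
L6 α=1/3: [61, 230/3, 2129/12]
= [61, 77, 177]

query (1,3) [L1,L2,L3,L4,L5,L7] — begin 0,0,0
+L1 (α=6/7) → [150, 618/7, 624/7]
+L2 (α=1/2) → [323/2, 1171/14, 1387/14]
+L3 (α=0) → [323/2, 1171/14, 1387/14]
+L4 (α=1/2) → [737/4, 4713/28, 2227/28]
+L5 (α=1/5) → [158, 6393/35, 3354/35]
+L7 (α=1/3) → [469/3, 5067/35, 11398/105]
= [156, 145, 109]


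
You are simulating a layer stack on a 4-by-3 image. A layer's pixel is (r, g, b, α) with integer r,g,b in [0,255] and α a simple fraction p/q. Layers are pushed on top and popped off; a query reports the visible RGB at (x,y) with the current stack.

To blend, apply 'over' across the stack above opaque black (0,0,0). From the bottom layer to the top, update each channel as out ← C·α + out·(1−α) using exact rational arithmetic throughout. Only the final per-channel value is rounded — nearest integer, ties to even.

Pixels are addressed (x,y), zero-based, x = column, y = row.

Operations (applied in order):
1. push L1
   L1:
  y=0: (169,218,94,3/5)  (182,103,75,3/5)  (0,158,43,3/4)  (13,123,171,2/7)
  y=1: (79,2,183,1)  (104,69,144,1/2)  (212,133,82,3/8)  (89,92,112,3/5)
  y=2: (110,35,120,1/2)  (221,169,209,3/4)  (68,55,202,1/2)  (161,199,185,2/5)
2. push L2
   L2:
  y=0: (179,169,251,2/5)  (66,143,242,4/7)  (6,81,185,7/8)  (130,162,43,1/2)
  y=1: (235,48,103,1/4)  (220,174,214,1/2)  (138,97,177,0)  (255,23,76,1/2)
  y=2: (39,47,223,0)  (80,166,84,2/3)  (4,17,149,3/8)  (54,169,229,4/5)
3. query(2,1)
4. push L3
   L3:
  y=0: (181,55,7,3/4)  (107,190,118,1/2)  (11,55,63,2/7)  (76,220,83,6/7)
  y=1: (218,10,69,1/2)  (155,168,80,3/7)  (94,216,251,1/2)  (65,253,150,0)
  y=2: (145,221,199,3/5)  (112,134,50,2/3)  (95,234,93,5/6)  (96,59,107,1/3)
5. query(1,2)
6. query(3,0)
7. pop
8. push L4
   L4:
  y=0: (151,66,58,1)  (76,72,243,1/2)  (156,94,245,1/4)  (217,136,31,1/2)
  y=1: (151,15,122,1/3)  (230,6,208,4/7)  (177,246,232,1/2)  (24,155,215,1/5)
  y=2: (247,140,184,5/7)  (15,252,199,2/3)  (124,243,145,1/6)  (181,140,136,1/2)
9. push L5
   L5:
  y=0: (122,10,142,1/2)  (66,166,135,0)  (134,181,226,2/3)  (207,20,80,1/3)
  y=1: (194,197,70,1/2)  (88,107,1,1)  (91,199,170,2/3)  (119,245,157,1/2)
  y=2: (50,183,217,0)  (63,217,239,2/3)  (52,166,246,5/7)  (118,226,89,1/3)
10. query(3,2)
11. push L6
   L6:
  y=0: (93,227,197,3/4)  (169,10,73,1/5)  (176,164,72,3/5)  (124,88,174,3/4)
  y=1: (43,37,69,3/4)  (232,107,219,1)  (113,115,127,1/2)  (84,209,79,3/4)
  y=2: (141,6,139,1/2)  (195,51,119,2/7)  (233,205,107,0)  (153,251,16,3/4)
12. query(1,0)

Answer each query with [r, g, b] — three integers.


at x=2,y=1 over L1,L2:
after L1 α=3/8: [159/2, 399/8, 123/4]
after L2 α=0: [159/2, 399/8, 123/4]
rounded: [80, 50, 31]

query (1,2) [L1,L2,L3] — begin 0,0,0
+L1 (α=3/4) → [663/4, 507/4, 627/4]
+L2 (α=2/3) → [1303/12, 1835/12, 433/4]
+L3 (α=2/3) → [3991/36, 5051/36, 833/12]
rounded: [111, 140, 69]

query (3,0) [L1,L2,L3] — begin 0,0,0
after L1 α=2/7: [26/7, 246/7, 342/7]
after L2 α=1/2: [468/7, 690/7, 643/14]
after L3 α=6/7: [3660/49, 9930/49, 7615/98]
rounded: [75, 203, 78]

query (3,2) [L1,L2,L4,L5] — begin 0,0,0
L1 α=2/5: [322/5, 398/5, 74]
L2 α=4/5: [1402/25, 3778/25, 198]
L4 α=1/2: [5927/50, 3639/25, 167]
L5 α=1/3: [2959/25, 12928/75, 141]
rounded: [118, 172, 141]

at x=1,y=0 over L1,L2,L4,L5,L6:
after L1 α=3/5: [546/5, 309/5, 45]
after L2 α=4/7: [2958/35, 541/5, 1103/7]
after L4 α=1/2: [2809/35, 901/10, 1402/7]
after L5 α=0: [2809/35, 901/10, 1402/7]
after L6 α=1/5: [17151/175, 1852/25, 6119/35]
→ [98, 74, 175]


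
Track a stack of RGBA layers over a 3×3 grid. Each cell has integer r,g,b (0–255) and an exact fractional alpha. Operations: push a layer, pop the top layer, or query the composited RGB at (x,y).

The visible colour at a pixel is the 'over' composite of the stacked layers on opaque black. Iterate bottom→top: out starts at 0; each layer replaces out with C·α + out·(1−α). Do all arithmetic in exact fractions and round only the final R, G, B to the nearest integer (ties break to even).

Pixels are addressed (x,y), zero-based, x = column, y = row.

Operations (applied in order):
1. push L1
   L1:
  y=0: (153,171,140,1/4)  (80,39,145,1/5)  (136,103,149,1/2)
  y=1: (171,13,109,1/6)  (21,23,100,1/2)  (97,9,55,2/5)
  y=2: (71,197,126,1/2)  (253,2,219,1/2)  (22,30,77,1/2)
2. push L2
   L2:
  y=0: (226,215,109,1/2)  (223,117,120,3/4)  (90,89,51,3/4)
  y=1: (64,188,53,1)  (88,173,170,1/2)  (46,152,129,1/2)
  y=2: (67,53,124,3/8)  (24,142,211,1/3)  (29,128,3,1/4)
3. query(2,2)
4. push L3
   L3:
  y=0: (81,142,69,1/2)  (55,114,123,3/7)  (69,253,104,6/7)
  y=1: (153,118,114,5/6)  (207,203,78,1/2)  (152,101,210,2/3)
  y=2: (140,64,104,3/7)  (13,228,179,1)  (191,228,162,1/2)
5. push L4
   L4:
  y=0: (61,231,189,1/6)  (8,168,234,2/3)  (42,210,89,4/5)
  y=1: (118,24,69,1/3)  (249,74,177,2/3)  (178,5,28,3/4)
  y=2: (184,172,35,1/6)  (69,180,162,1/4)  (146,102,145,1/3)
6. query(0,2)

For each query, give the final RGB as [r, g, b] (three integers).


(2,2) stack=L1,L2; from [0,0,0]:
after L1 α=1/2: [11, 15, 77/2]
after L2 α=1/4: [31/2, 173/4, 237/8]
→ [16, 43, 30]

query (0,2) [L1,L2,L3,L4] — begin 0,0,0
+L1 (α=1/2) → [71/2, 197/2, 63]
+L2 (α=3/8) → [757/16, 1303/16, 687/8]
+L3 (α=3/7) → [2437/28, 2071/28, 1311/14]
+L4 (α=1/6) → [5779/56, 5057/56, 7045/84]
→ [103, 90, 84]


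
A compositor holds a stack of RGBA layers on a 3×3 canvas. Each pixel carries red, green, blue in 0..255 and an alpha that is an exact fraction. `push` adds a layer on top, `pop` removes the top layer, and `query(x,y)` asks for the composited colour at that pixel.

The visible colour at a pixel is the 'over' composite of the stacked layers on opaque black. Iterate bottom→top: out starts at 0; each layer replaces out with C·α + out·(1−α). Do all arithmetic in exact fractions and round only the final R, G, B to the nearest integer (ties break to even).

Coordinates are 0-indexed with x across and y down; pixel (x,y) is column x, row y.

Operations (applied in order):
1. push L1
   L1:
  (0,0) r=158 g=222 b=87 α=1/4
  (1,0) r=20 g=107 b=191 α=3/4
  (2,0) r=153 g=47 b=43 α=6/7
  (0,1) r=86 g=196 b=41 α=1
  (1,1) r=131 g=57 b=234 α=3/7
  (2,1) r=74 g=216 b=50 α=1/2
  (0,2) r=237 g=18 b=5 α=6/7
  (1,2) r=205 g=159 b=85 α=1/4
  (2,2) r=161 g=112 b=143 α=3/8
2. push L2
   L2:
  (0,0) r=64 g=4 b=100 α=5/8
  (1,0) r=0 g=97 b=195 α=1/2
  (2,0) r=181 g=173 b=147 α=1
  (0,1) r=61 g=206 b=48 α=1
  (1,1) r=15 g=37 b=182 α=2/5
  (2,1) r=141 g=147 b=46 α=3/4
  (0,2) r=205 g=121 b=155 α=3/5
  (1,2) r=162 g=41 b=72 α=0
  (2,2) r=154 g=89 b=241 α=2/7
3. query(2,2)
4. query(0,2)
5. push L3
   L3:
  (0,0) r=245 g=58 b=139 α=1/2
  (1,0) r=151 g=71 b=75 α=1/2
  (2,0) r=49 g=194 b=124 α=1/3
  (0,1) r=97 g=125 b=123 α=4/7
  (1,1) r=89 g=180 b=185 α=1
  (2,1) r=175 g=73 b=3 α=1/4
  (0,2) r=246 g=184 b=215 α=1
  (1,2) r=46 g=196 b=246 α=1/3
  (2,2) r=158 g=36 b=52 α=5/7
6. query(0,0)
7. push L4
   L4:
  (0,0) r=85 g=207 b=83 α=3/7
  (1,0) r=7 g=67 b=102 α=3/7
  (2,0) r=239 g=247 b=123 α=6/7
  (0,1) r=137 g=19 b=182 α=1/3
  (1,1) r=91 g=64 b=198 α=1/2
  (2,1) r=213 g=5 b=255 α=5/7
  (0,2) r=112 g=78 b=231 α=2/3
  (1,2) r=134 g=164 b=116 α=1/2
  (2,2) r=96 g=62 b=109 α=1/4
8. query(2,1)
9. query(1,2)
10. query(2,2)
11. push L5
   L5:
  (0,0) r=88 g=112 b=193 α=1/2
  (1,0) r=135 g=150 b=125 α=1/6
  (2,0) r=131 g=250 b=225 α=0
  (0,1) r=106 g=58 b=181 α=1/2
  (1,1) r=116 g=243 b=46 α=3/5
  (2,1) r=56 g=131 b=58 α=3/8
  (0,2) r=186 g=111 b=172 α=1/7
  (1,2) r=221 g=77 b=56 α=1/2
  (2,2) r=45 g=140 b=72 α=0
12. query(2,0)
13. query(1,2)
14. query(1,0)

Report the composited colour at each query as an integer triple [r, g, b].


(2,2) stack=L1,L2; from [0,0,0]:
after L1 α=3/8: [483/8, 42, 429/8]
after L2 α=2/7: [697/8, 388/7, 6001/56]
rounded: [87, 55, 107]

query (0,2) [L1,L2] — begin 0,0,0
L1 α=6/7: [1422/7, 108/7, 30/7]
L2 α=3/5: [7149/35, 2757/35, 663/7]
→ [204, 79, 95]

(0,0) stack=L1,L2,L3; from [0,0,0]:
after L1 α=1/4: [79/2, 111/2, 87/4]
after L2 α=5/8: [877/16, 373/16, 2261/32]
after L3 α=1/2: [4797/32, 1301/32, 6709/64]
= [150, 41, 105]

(2,1) stack=L1,L2,L3,L4; from [0,0,0]:
after L1 α=1/2: [37, 108, 25]
after L2 α=3/4: [115, 549/4, 163/4]
after L3 α=1/4: [130, 1939/16, 501/16]
after L4 α=5/7: [1325/7, 2139/56, 10701/56]
= [189, 38, 191]

(1,2) stack=L1,L2,L3,L4; from [0,0,0]:
+L1 (α=1/4) → [205/4, 159/4, 85/4]
+L2 (α=0) → [205/4, 159/4, 85/4]
+L3 (α=1/3) → [99/2, 551/6, 577/6]
+L4 (α=1/2) → [367/4, 1535/12, 1273/12]
rounded: [92, 128, 106]

(2,2) stack=L1,L2,L3,L4; from [0,0,0]:
after L1 α=3/8: [483/8, 42, 429/8]
after L2 α=2/7: [697/8, 388/7, 6001/56]
after L3 α=5/7: [551/4, 2036/49, 13281/196]
after L4 α=1/4: [2037/16, 4573/98, 61207/784]
rounded: [127, 47, 78]

query (2,0) [L1,L2,L3,L4,L5] — begin 0,0,0
L1 α=6/7: [918/7, 282/7, 258/7]
L2 α=1: [181, 173, 147]
L3 α=1/3: [137, 180, 418/3]
L4 α=6/7: [1571/7, 1662/7, 376/3]
L5 α=0: [1571/7, 1662/7, 376/3]
= [224, 237, 125]

query (1,2) [L1,L2,L3,L4,L5] — begin 0,0,0
after L1 α=1/4: [205/4, 159/4, 85/4]
after L2 α=0: [205/4, 159/4, 85/4]
after L3 α=1/3: [99/2, 551/6, 577/6]
after L4 α=1/2: [367/4, 1535/12, 1273/12]
after L5 α=1/2: [1251/8, 2459/24, 1945/24]
= [156, 102, 81]

at x=1,y=0 over L1,L2,L3,L4,L5:
+L1 (α=3/4) → [15, 321/4, 573/4]
+L2 (α=1/2) → [15/2, 709/8, 1353/8]
+L3 (α=1/2) → [317/4, 1277/16, 1953/16]
+L4 (α=3/7) → [338/7, 2081/28, 3177/28]
+L5 (α=1/6) → [2635/42, 14605/168, 19385/168]
rounded: [63, 87, 115]


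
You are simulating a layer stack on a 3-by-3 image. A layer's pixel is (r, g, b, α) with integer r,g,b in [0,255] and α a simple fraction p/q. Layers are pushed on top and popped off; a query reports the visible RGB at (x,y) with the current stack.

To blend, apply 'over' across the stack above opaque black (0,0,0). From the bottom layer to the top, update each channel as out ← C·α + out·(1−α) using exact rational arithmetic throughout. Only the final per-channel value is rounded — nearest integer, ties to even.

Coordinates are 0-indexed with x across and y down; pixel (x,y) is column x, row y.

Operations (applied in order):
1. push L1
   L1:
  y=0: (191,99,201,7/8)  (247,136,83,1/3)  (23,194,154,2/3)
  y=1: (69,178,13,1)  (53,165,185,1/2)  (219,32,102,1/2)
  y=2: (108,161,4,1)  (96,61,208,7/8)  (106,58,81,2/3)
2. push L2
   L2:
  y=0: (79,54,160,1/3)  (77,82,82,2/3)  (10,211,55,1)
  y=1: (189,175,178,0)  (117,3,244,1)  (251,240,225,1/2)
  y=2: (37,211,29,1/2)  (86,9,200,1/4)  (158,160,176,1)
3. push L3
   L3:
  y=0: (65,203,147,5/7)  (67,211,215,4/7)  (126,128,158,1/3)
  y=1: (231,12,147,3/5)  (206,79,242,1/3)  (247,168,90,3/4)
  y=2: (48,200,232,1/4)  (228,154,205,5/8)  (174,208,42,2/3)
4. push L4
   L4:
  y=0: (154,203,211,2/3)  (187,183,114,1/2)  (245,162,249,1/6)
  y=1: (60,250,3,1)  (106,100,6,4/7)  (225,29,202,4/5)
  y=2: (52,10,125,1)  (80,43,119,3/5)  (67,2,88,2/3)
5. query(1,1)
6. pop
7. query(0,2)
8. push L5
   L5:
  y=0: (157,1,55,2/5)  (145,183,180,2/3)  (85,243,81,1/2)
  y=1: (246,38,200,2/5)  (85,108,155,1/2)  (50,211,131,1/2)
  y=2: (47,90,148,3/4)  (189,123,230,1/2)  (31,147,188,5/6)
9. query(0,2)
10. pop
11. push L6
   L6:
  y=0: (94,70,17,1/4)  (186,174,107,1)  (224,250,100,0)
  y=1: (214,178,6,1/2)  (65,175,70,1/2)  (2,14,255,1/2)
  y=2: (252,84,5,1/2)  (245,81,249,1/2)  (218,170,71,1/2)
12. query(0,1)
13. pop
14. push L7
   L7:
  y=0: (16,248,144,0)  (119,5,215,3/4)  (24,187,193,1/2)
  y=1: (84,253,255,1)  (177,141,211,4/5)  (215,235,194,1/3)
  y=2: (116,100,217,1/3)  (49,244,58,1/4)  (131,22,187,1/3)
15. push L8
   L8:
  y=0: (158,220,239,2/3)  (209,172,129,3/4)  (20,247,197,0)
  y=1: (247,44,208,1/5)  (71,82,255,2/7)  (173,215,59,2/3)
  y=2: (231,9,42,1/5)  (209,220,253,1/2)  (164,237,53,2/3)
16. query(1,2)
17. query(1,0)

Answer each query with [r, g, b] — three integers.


(1,1) stack=L1,L2,L3,L4; from [0,0,0]:
L1 α=1/2: [53/2, 165/2, 185/2]
L2 α=1: [117, 3, 244]
L3 α=1/3: [440/3, 85/3, 730/3]
L4 α=4/7: [864/7, 485/7, 754/7]
= [123, 69, 108]

(0,2) stack=L1,L2,L3; from [0,0,0]:
L1 α=1: [108, 161, 4]
L2 α=1/2: [145/2, 186, 33/2]
L3 α=1/4: [531/8, 379/2, 563/8]
= [66, 190, 70]

at x=0,y=2 over L1,L2,L3,L5:
L1 α=1: [108, 161, 4]
L2 α=1/2: [145/2, 186, 33/2]
L3 α=1/4: [531/8, 379/2, 563/8]
L5 α=3/4: [1659/32, 919/8, 4115/32]
→ [52, 115, 129]

(0,1) stack=L1,L2,L3,L6; from [0,0,0]:
after L1 α=1: [69, 178, 13]
after L2 α=0: [69, 178, 13]
after L3 α=3/5: [831/5, 392/5, 467/5]
after L6 α=1/2: [1901/10, 641/5, 497/10]
rounded: [190, 128, 50]

query (1,2) [L1,L2,L3,L7,L8] — begin 0,0,0
after L1 α=7/8: [84, 427/8, 182]
after L2 α=1/4: [169/2, 1353/32, 373/2]
after L3 α=5/8: [2787/16, 28699/256, 3169/16]
after L7 α=1/4: [9145/64, 148561/1024, 10435/64]
after L8 α=1/2: [22521/128, 373841/2048, 26627/128]
rounded: [176, 183, 208]

query (1,0) [L1,L2,L3,L7,L8] — begin 0,0,0
+L1 (α=1/3) → [247/3, 136/3, 83/3]
+L2 (α=2/3) → [709/9, 628/9, 575/9]
+L3 (α=4/7) → [1513/21, 3160/21, 3155/21]
+L7 (α=3/4) → [4505/42, 3475/84, 4175/21]
+L8 (α=3/4) → [30839/168, 46819/336, 6151/42]
rounded: [184, 139, 146]
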